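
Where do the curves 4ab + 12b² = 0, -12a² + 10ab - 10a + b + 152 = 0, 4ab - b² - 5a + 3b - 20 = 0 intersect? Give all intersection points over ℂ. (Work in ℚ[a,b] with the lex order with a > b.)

Compute a lex Gröbner basis by Buchberger's algorithm.
f_1 = 4ab + 12b², LT = ab.
f_2 = -12a² + 10ab - 10a + b + 152, LT = a².
f_3 = 4ab - 5a - b² + 3b - 20, LT = ab.

S(f_1,f_2): lcm = a²b. S = 23/6ab² - ⅚ab + 1/12b² + 38/3b.
  leading term ab²: subtract (23/24b)·f_1 from 23/6ab² - ⅚ab + 1/12b² + 38/3b → -⅚ab - 23/2b³ + 1/12b² + 38/3b
  leading term ab: subtract (-5/24)·f_1 from -⅚ab - 23/2b³ + 1/12b² + 38/3b → -23/2b³ + 31/12b² + 38/3b
  leading term b³: no divisor's leading term divides it; move -23/2b³ to the remainder.
  leading term b²: no divisor's leading term divides it; move 31/12b² to the remainder.
  leading term b: no divisor's leading term divides it; move 38/3b to the remainder.
  remainder -23/2b³ + 31/12b² + 38/3b ≠ 0; add h_4 = -23/2b³ + 31/12b² + 38/3b to the basis.

S(f_1,f_3): lcm = ab. S = 5/4a + 13/4b² - ¾b + 5.
  leading term a: no divisor's leading term divides it; move 5/4a to the remainder.
  leading term b²: no divisor's leading term divides it; move 13/4b² to the remainder.
  leading term b: no divisor's leading term divides it; move -¾b to the remainder.
  leading term 1: no divisor's leading term divides it; move 5 to the remainder.
  remainder 5/4a + 13/4b² - ¾b + 5 ≠ 0; add h_5 = 5/4a + 13/4b² - ¾b + 5 to the basis.

S(f_2,f_3): lcm = a²b. S = 5/4a² - 7/12ab² + 1/12ab + 5a - 1/12b² - 38/3b.
  leading term a²: subtract (-5/48)·f_2 from 5/4a² - 7/12ab² + 1/12ab + 5a - 1/12b² - 38/3b → -7/12ab² + 9/8ab + 95/24a - 1/12b² - 201/16b + 95/6
  leading term ab²: subtract (-7/48b)·f_1 from -7/12ab² + 9/8ab + 95/24a - 1/12b² - 201/16b + 95/6 → 9/8ab + 95/24a + 7/4b³ - 1/12b² - 201/16b + 95/6
  leading term ab: subtract (9/32)·f_1 from 9/8ab + 95/24a + 7/4b³ - 1/12b² - 201/16b + 95/6 → 95/24a + 7/4b³ - 83/24b² - 201/16b + 95/6
  leading term a: subtract (19/6)·h_5 from 95/24a + 7/4b³ - 83/24b² - 201/16b + 95/6 → 7/4b³ - 55/4b² - 163/16b
  leading term b³: subtract (-7/46)·h_4 from 7/4b³ - 55/4b² - 163/16b → -7373/552b² - 9119/1104b
  leading term b²: no divisor's leading term divides it; move -7373/552b² to the remainder.
  leading term b: no divisor's leading term divides it; move -9119/1104b to the remainder.
  remainder -7373/552b² - 9119/1104b ≠ 0; add h_6 = -7373/552b² - 9119/1104b to the basis.

S(f_3,h_4): lcm = ab³. S = -283/276ab² + 76/69ab - ¼b⁴ + ¾b³ - 5b².
  leading term ab²: subtract (-283/1104b)·f_1 from -283/276ab² + 76/69ab - ¼b⁴ + ¾b³ - 5b² → 76/69ab - ¼b⁴ + 88/23b³ - 5b²
  leading term ab: subtract (19/69)·f_1 from 76/69ab - ¼b⁴ + 88/23b³ - 5b² → -¼b⁴ + 88/23b³ - 191/23b²
  leading term b⁴: subtract (1/46b)·h_4 from -¼b⁴ + 88/23b³ - 191/23b² → 2081/552b³ - 592/69b²
  leading term b³: subtract (-2081/6348)·h_4 from 2081/552b³ - 592/69b² → -589057/76176b² + 39539/9522b
  leading term b²: subtract (589057/1017474)·h_6 from -589057/76176b² + 39539/9522b → 145448515/16279584b
  leading term b: no divisor's leading term divides it; move 145448515/16279584b to the remainder.
  remainder 145448515/16279584b ≠ 0; add h_7 = 145448515/16279584b to the basis.

The other S-polynomials (S(f_1,h_4), S(f_2,h_4), S(f_1,h_5), S(f_2,h_5), S(f_3,h_5), S(h_4,h_5), S(f_1,h_6), S(f_2,h_6), S(f_3,h_6), S(h_4,h_6), S(h_5,h_6), S(f_1,h_7), S(f_2,h_7), S(f_3,h_7), S(h_4,h_7), S(h_5,h_7), S(h_6,h_7)) all reduce to 0 modulo the current basis, so we have a Gröbner basis.
Inter-reduce: drop elements whose leading term is divisible by another's, tail-reduce, and make monic.
Reduced Gröbner basis: {a + 4, b}.

Elimination: the polynomial b lies in the elimination ideal for b, so b ∈ {0}. For each such b, the remaining basis elements (now univariate) give the rest of the solution.
  b = 0: the earlier basis element becomes a + 4 = 0, giving a = -4 — point (-4, 0).
This is the nonlinear analogue of row-reducing a linear system.

{(-4, 0)}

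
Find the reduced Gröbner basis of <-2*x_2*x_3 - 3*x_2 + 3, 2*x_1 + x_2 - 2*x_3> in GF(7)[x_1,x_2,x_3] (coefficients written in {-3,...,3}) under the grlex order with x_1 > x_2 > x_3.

G = {x_2*x_3 - 2*x_2 + 2, x_1 - 3*x_2 - x_3}

f_1 = -2*x_2*x_3 - 3*x_2 + 3, LT = x_2*x_3.
f_2 = 2*x_1 + x_2 - 2*x_3, LT = x_1.

The S-polynomials (S(f_1,f_2)) all reduce to 0 modulo the current basis, so we have a Gröbner basis.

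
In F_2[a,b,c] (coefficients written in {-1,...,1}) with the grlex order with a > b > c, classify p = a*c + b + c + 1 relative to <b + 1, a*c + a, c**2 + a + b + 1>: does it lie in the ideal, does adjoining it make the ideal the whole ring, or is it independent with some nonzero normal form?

First compute the reduced Gröbner basis of I by Buchberger's algorithm.
f_1 = b + 1, LT = b.
f_2 = a*c + a, LT = a*c.
f_3 = c**2 + a + b + 1, LT = c**2.

S(f_2,f_3): lcm = a*c**2. S = a**2 + a*b + a*c + a.
  leading term a**2: no divisor's leading term divides it; move a**2 to the remainder.
  leading term a*b: subtract (a)·f_1 from a*b + a*c + a → a*c
  leading term a*c: subtract (1)·f_2 from a*c → a
  leading term a: no divisor's leading term divides it; move a to the remainder.
  remainder a**2 + a ≠ 0; add h_4 = a**2 + a to the basis.

The other S-polynomials (S(f_1,f_2), S(f_1,f_3), S(f_1,h_4), S(f_2,h_4), S(f_3,h_4)) all reduce to 0 modulo the current basis, so we have a Gröbner basis.
Inter-reduce: drop elements whose leading term is divisible by another's, tail-reduce, and make monic.
Reduced Gröbner basis: {a**2 + a, a*c + a, c**2 + a, b + 1}.
Label its elements g_1 = a**2 + a, g_2 = a*c + a, g_3 = c**2 + a, g_4 = b + 1.

Reduce p = a*c + b + c + 1 modulo G:
  leading term a*c: subtract (1)·g_2 from a*c + b + c + 1 → a + b + c + 1
  leading term a: no divisor's leading term divides it; move a to the remainder.
  leading term b: subtract (1)·g_4 from b + c + 1 → c
  leading term c: no divisor's leading term divides it; move c to the remainder.
  normal form = a + c.
The normal form is nonzero, so p ∉ I. Since p minus its normal form lies in I, I + (p) = I + (r) where r = a + c; decide whether this ideal is the whole ring.
Run Buchberger on G together with r (pairs among the g_i already reduce to 0 since G is a Gröbner basis):
g_1 = a**2 + a, LT = a**2.
g_2 = a*c + a, LT = a*c.
g_3 = c**2 + a, LT = c**2.
g_4 = b + 1, LT = b.
r = a + c, LT = a.

The S-polynomials (S(g_1,g_2), S(g_1,g_3), S(g_1,g_4), S(g_1,r), S(g_2,g_3), S(g_2,g_4), S(g_2,r), S(g_3,g_4), S(g_3,r), S(g_4,r)) all reduce to 0 modulo the current basis, so we have a Gröbner basis.
Inter-reduce: drop elements whose leading term is divisible by another's, tail-reduce, and make monic.
Reduced Gröbner basis: {c**2 + c, a + c, b + 1}.
The reduced Gröbner basis of I + (p) is {c**2 + c, a + c, b + 1} ≠ {1}, a proper ideal, so the enlarged system stays consistent: p is independent of I, with normal form a + c.

a*c + b + c + 1 is independent of I; its normal form modulo I is a + c.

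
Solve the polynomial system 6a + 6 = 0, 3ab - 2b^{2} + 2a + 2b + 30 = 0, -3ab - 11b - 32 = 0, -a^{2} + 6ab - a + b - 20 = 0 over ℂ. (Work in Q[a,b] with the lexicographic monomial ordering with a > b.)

Compute a lex Gröbner basis by Buchberger's algorithm.
f_1 = 6a + 6, LT = a.
f_2 = 3ab + 2a - 2b^{2} + 2b + 30, LT = ab.
f_3 = -3ab - 11b - 32, LT = ab.
f_4 = -a^{2} + 6ab - a + b - 20, LT = a^{2}.

S(f_1,f_2): lcm = ab. S = -\tfrac{2}{3}a + \tfrac{2}{3}b^{2} + \tfrac{1}{3}b - 10.
  reduce S modulo (f_1, f_2, f_3, f_4):
  remainder \tfrac{2}{3}b^{2} + \tfrac{1}{3}b - \tfrac{28}{3} ≠ 0; add h_5 = \tfrac{2}{3}b^{2} + \tfrac{1}{3}b - \tfrac{28}{3} to the basis.

S(f_1,f_3): lcm = ab. S = -\tfrac{8}{3}b - \tfrac{32}{3}.
  reduce S modulo (f_1, f_2, f_3, f_4, h_5):
  remainder -\tfrac{8}{3}b - \tfrac{32}{3} ≠ 0; add h_6 = -\tfrac{8}{3}b - \tfrac{32}{3} to the basis.

The other S-polynomials (S(f_1,f_4), S(f_2,f_3), S(f_2,f_4), S(f_3,f_4), S(f_1,h_5), S(f_2,h_5), S(f_3,h_5), S(f_4,h_5), S(f_1,h_6), S(f_2,h_6), S(f_3,h_6), S(f_4,h_6), S(h_5,h_6)) all reduce to 0 modulo the current basis, so we have a Gröbner basis.
Inter-reduce: drop elements whose leading term is divisible by another's, tail-reduce, and make monic.
Reduced Gröbner basis: {a + 1, b + 4}.

A lex Gröbner basis eliminates variables successively. Here b + 4 depends only on b, with roots {-4}; lifting each root through the earlier basis elements recovers the full solutions.
  b = -4: the earlier basis element becomes a + 1 = 0, giving a = -1 — point (-1, -4).
Zero-dimensionality of the ideal guarantees finitely many solutions over ℂ.

{(-1, -4)}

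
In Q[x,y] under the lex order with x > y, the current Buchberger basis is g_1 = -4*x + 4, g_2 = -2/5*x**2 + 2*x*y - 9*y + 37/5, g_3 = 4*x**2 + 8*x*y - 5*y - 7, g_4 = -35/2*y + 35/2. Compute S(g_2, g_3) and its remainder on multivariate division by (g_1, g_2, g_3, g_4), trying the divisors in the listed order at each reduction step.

S(g_2, g_3) = -7*x*y + 95/4*y - 67/4; remainder on division = 0.

lcm(LM(g_2), LM(g_3)) = x**2.
S = (lcm/LT(g_2))·g_2 − (lcm/LT(g_3))·g_3 = -7*x*y + 95/4*y - 67/4.
Reduce S modulo (g_1, g_2, g_3, g_4) in that order:
  leading term x*y: subtract (7/4*y)·g_1 from -7*x*y + 95/4*y - 67/4 → 67/4*y - 67/4
  leading term y: subtract (-67/70)·g_4 from 67/4*y - 67/4 → 0
The remainder is 0, so this S-polynomial contributes no new basis element.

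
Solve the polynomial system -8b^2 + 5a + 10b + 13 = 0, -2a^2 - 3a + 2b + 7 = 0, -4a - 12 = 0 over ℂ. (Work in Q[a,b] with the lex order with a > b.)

Compute a lex Gröbner basis by Buchberger's algorithm.
f_1 = 5a - 8b^2 + 10b + 13, LT = a.
f_2 = -2a^2 - 3a + 2b + 7, LT = a^2.
f_3 = -4a - 12, LT = a.

S(f_1,f_2): lcm = a^2. S = -8/5ab^2 + 2ab + 11/10a + b + 7/2.
  reduce S modulo (f_1, f_2, f_3):
  remainder -64/25b^4 + 32/5b^3 + 48/25b^2 - 32/5b + 16/25 ≠ 0; add h_4 = -64/25b^4 + 32/5b^3 + 48/25b^2 - 32/5b + 16/25 to the basis.

S(f_1,f_3): lcm = a. S = -8/5b^2 + 2b - 2/5.
  reduce S modulo (f_1, f_2, f_3, h_4):
  remainder -8/5b^2 + 2b - 2/5 ≠ 0; add h_5 = -8/5b^2 + 2b - 2/5 to the basis.

S(f_2,f_3): lcm = a^2. S = -3/2a - b - 7/2.
  reduce S modulo (f_1, f_2, f_3, h_4, h_5):
  remainder -b + 1 ≠ 0; add h_6 = -b + 1 to the basis.

The other S-polynomials (S(f_1,h_4), S(f_2,h_4), S(f_3,h_4), S(f_1,h_5), S(f_2,h_5), S(f_3,h_5), S(h_4,h_5), S(f_1,h_6), S(f_2,h_6), S(f_3,h_6), S(h_4,h_6), S(h_5,h_6)) all reduce to 0 modulo the current basis, so we have a Gröbner basis.
Inter-reduce: drop elements whose leading term is divisible by another's, tail-reduce, and make monic.
Reduced Gröbner basis: {a + 3, b - 1}.

Elimination: the polynomial b - 1 lies in the elimination ideal for b, so b ∈ {1}. For each such b, the remaining basis elements (now univariate) give the rest of the solution.
  b = 1: the earlier basis element becomes a + 3 = 0, giving a = -3 — point (-3, 1).

{(-3, 1)}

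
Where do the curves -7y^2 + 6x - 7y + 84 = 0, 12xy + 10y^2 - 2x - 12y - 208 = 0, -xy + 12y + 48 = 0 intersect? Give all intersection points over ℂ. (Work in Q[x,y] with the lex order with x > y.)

Compute a lex Gröbner basis by Buchberger's algorithm.
f_1 = 6x - 7y^2 - 7y + 84, LT = x.
f_2 = 12xy - 2x + 10y^2 - 12y - 208, LT = xy.
f_3 = -xy + 12y + 48, LT = xy.

S(f_1,f_2): lcm = xy. S = 1/6x - 7/6y^3 - 2y^2 + 15y + 52/3.
  reduce S modulo (f_1, f_2, f_3):
  remainder -7/6y^3 - 65/36y^2 + 547/36y + 15 ≠ 0; add h_4 = -7/6y^3 - 65/36y^2 + 547/36y + 15 to the basis.

S(f_1,f_3): lcm = xy. S = -7/6y^3 - 7/6y^2 + 26y + 48.
  reduce S modulo (f_1, f_2, f_3, h_4):
  remainder 23/36y^2 + 389/36y + 33 ≠ 0; add h_5 = 23/36y^2 + 389/36y + 33 to the basis.

S(f_3,h_4): lcm = xy^3. S = -65/42xy^2 + 547/42xy + 90/7x - 12y^3 - 48y^2.
  reduce S modulo (f_1, f_2, f_3, h_4, h_5):
  remainder 4136171/13524y + 4136171/3381 ≠ 0; add h_6 = 4136171/13524y + 4136171/3381 to the basis.

The other S-polynomials (S(f_2,f_3), S(f_1,h_4), S(f_2,h_4), S(f_1,h_5), S(f_2,h_5), S(f_3,h_5), S(h_4,h_5), S(f_1,h_6), S(f_2,h_6), S(f_3,h_6), S(h_4,h_6), S(h_5,h_6)) all reduce to 0 modulo the current basis, so we have a Gröbner basis.
Inter-reduce: drop elements whose leading term is divisible by another's, tail-reduce, and make monic.
Reduced Gröbner basis: {x, y + 4}.

Elimination: the polynomial y + 4 lies in the elimination ideal for y, so y ∈ {-4}. For each such y, the remaining basis elements (now univariate) give the rest of the solution.
  y = -4: the earlier basis element becomes x = 0, giving x = 0 — point (0, -4).

{(0, -4)}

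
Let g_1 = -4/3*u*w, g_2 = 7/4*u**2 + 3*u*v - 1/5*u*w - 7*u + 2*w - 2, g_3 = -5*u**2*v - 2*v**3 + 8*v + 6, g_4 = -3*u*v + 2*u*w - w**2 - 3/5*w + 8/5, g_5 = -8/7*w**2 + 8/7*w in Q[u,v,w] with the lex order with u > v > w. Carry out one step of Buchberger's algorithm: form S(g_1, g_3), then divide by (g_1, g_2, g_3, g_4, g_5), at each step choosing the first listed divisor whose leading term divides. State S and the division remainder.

lcm(LM(g_1), LM(g_3)) = u**2*v*w.
S = (lcm/LT(g_1))·g_1 − (lcm/LT(g_3))·g_3 = -2/5*v**3*w + 8/5*v*w + 6/5*w.
Reduce S modulo (g_1, g_2, g_3, g_4, g_5) in that order:
  leading term v**3*w: no divisor's leading term divides it; move -2/5*v**3*w to the remainder.
  leading term v*w: no divisor's leading term divides it; move 8/5*v*w to the remainder.
  leading term w: no divisor's leading term divides it; move 6/5*w to the remainder.
The remainder -2/5*v**3*w + 8/5*v*w + 6/5*w is nonzero, so it would be added as the next basis element.
This is the inner loop of Buchberger's algorithm — each nonzero remainder becomes a new basis element.

S(g_1, g_3) = -2/5*v**3*w + 8/5*v*w + 6/5*w; remainder on division = -2/5*v**3*w + 8/5*v*w + 6/5*w.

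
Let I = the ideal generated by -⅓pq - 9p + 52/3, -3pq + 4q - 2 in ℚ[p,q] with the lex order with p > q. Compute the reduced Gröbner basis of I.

G = {p + 4/81q - 158/81, q² - 25/2q - 27/2}

This is the nonlinear analogue of row-reducing a linear system.

f_1 = -⅓pq - 9p + 52/3, LT = pq.
f_2 = -3pq + 4q - 2, LT = pq.

S(f_1,f_2): lcm = pq. S = 27p + 4/3q - 158/3.
  reduce S modulo (f_1, f_2):
  remainder 27p + 4/3q - 158/3 ≠ 0; add g_3 = 27p + 4/3q - 158/3 to the basis.

S(f_1,g_3): lcm = pq. S = 27p - 4/81q² + 158/81q - 52.
  reduce S modulo (f_1, f_2, g_3):
  remainder -4/81q² + 50/81q + ⅔ ≠ 0; add g_4 = -4/81q² + 50/81q + ⅔ to the basis.

The other S-polynomials (S(f_2,g_3), S(f_1,g_4), S(f_2,g_4), S(g_3,g_4)) all reduce to 0 modulo the current basis, so we have a Gröbner basis.
Inter-reduce: drop elements whose leading term is divisible by another's, tail-reduce, and make monic.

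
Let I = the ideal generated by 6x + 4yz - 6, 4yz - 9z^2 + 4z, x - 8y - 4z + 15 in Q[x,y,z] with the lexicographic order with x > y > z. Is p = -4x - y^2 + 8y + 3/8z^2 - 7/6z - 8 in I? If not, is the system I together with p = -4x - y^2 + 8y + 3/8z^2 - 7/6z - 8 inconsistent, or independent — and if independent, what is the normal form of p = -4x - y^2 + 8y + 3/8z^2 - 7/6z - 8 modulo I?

-4x - y^2 + 8y + 3/8z^2 - 7/6z - 8 lies in I (it reduces to 0).

First compute the reduced Gröbner basis of I by Buchberger's algorithm.
f_1 = 6x + 4yz - 6, LT = x.
f_2 = 4yz - 9z^2 + 4z, LT = yz.
f_3 = x - 8y - 4z + 15, LT = x.

S(f_1,f_3): lcm = x. S = 2/3yz + 8y + 4z - 16.
  leading term yz: subtract (1/6)·f_2 from 2/3yz + 8y + 4z - 16 → 8y + 3/2z^2 + 10/3z - 16
  leading term y: no divisor's leading term divides it; move 8y to the remainder.
  leading term z^2: no divisor's leading term divides it; move 3/2z^2 to the remainder.
  leading term z: no divisor's leading term divides it; move 10/3z to the remainder.
  leading term 1: no divisor's leading term divides it; move -16 to the remainder.
  remainder 8y + 3/2z^2 + 10/3z - 16 ≠ 0; add h_4 = 8y + 3/2z^2 + 10/3z - 16 to the basis.

S(f_2,h_4): lcm = yz. S = -3/16z^3 - 8/3z^2 + 3z.
  leading term z^3: no divisor's leading term divides it; move -3/16z^3 to the remainder.
  leading term z^2: no divisor's leading term divides it; move -8/3z^2 to the remainder.
  leading term z: no divisor's leading term divides it; move 3z to the remainder.
  remainder -3/16z^3 - 8/3z^2 + 3z ≠ 0; add h_5 = -3/16z^3 - 8/3z^2 + 3z to the basis.

The other S-polynomials (S(f_1,f_2), S(f_2,f_3), S(f_1,h_4), S(f_3,h_4), S(f_1,h_5), S(f_2,h_5), S(f_3,h_5), S(h_4,h_5)) all reduce to 0 modulo the current basis, so we have a Gröbner basis.
Inter-reduce: drop elements whose leading term is divisible by another's, tail-reduce, and make monic.
Reduced Gröbner basis: {x + 3/2z^2 - 2/3z - 1, y + 3/16z^2 + 5/12z - 2, z^3 + 128/9z^2 - 16z}.
Label its elements g_1 = x + 3/2z^2 - 2/3z - 1, g_2 = y + 3/16z^2 + 5/12z - 2, g_3 = z^3 + 128/9z^2 - 16z.

Reduce p = -4x - y^2 + 8y + 3/8z^2 - 7/6z - 8 modulo G:
  leading term x: subtract (-4)·g_1 from -4x - y^2 + 8y + 3/8z^2 - 7/6z - 8 → -y^2 + 8y + 51/8z^2 - 23/6z - 12
  leading term y^2: subtract (-y)·g_2 from -y^2 + 8y + 51/8z^2 - 23/6z - 12 → 3/16yz^2 + 5/12yz + 6y + 51/8z^2 - 23/6z - 12
  leading term yz^2: subtract (3/16z^2)·g_2 from 3/16yz^2 + 5/12yz + 6y + 51/8z^2 - 23/6z - 12 → 5/12yz + 6y - 9/256z^4 - 5/64z^3 + 27/4z^2 - 23/6z - 12
  leading term yz: subtract (5/12z)·g_2 from 5/12yz + 6y - 9/256z^4 - 5/64z^3 + 27/4z^2 - 23/6z - 12 → 6y - 9/256z^4 - 5/32z^3 + 947/144z^2 - 3z - 12
  leading term y: subtract (6)·g_2 from 6y - 9/256z^4 - 5/32z^3 + 947/144z^2 - 3z - 12 → -9/256z^4 - 5/32z^3 + 785/144z^2 - 11/2z
  leading term z^4: subtract (-9/256z)·g_3 from -9/256z^4 - 5/32z^3 + 785/144z^2 - 11/2z → 11/32z^3 + 44/9z^2 - 11/2z
  leading term z^3: subtract (11/32)·g_3 from 11/32z^3 + 44/9z^2 - 11/2z → 0
  normal form = 0.
Since the normal form is 0, p ∈ I.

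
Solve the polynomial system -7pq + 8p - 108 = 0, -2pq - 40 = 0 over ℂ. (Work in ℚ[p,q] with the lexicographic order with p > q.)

{(-4, 5)}

Compute a lex Gröbner basis by Buchberger's algorithm.
f_1 = -7pq + 8p - 108, LT = pq.
f_2 = -2pq - 40, LT = pq.

S(f_1,f_2): lcm = pq. S = -8/7p - 32/7.
  leading term p: no divisor's leading term divides it; move -8/7p to the remainder.
  leading term 1: no divisor's leading term divides it; move -32/7 to the remainder.
  remainder -8/7p - 32/7 ≠ 0; add h_3 = -8/7p - 32/7 to the basis.

S(f_1,h_3): lcm = pq. S = -8/7p - 4q + 108/7.
  leading term p: subtract (1)·h_3 from -8/7p - 4q + 108/7 → -4q + 20
  leading term q: no divisor's leading term divides it; move -4q to the remainder.
  leading term 1: no divisor's leading term divides it; move 20 to the remainder.
  remainder -4q + 20 ≠ 0; add h_4 = -4q + 20 to the basis.

S(f_2,h_3): lcm = pq. S = -4q + 20.
  leading term q: subtract (1)·h_4 from -4q + 20 → 0
  remainder 0.

S(f_1,h_4): lcm = pq. S = 27/7p + 108/7.
  leading term p: subtract (-27/8)·h_3 from 27/7p + 108/7 → 0
  remainder 0.

S(f_2,h_4): lcm = pq. S = 5p + 20.
  leading term p: subtract (-35/8)·h_3 from 5p + 20 → 0
  remainder 0.

S(h_3,h_4): leading monomials are coprime, so the S-polynomial reduces to 0 (Buchberger's first criterion).
Every S-polynomial of the final basis reduces to 0, so we have a Gröbner basis.
Inter-reduce: drop elements whose leading term is divisible by another's, tail-reduce, and make monic.
Reduced Gröbner basis: {p + 4, q - 5}.

Since the basis is lex-ordered, q - 5 is univariate in q. Its roots are {5}. Back-substituting each root into the other basis elements fixes the other coordinates.
  q = 5: the earlier basis element becomes p + 4 = 0, giving p = -4 — point (-4, 5).
Each listed point satisfies every original equation (direct substitution).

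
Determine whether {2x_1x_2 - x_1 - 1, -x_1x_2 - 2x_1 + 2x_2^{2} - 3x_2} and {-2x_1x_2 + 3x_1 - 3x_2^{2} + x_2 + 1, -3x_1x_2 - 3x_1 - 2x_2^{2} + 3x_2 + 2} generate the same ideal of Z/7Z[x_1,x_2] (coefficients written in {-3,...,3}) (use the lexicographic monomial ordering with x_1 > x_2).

No, the ideals differ.

Since reduced Gröbner bases are canonical representatives of ideals under a given ordering, it suffices to compute and compare them.
Buchberger on the first generating set:
f_1 = 2x_1x_2 - x_1 - 1, LT = x_1x_2.
f_2 = -x_1x_2 - 2x_1 + 2x_2^{2} - 3x_2, LT = x_1x_2.

S(f_1,f_2): lcm = x_1x_2. S = x_1 + 2x_2^{2} - 3x_2 + 3.
  leading term x_1: no divisor's leading term divides it; move x_1 to the remainder.
  leading term x_2^{2}: no divisor's leading term divides it; move 2x_2^{2} to the remainder.
  leading term x_2: no divisor's leading term divides it; move -3x_2 to the remainder.
  leading term 1: no divisor's leading term divides it; move 3 to the remainder.
  remainder x_1 + 2x_2^{2} - 3x_2 + 3 ≠ 0; add g_3 = x_1 + 2x_2^{2} - 3x_2 + 3 to the basis.

S(f_1,g_3): lcm = x_1x_2. S = 3x_1 - 2x_2^{3} + 3x_2^{2} - 3x_2 + 3.
  leading term x_1: subtract (3)·g_3 from 3x_1 - 2x_2^{3} + 3x_2^{2} - 3x_2 + 3 → -2x_2^{3} - 3x_2^{2} - x_2 + 1
  leading term x_2^{3}: no divisor's leading term divides it; move -2x_2^{3} to the remainder.
  leading term x_2^{2}: no divisor's leading term divides it; move -3x_2^{2} to the remainder.
  leading term x_2: no divisor's leading term divides it; move -x_2 to the remainder.
  leading term 1: no divisor's leading term divides it; move 1 to the remainder.
  remainder -2x_2^{3} - 3x_2^{2} - x_2 + 1 ≠ 0; add g_4 = -2x_2^{3} - 3x_2^{2} - x_2 + 1 to the basis.

The other S-polynomials (S(f_2,g_3), S(f_1,g_4), S(f_2,g_4), S(g_3,g_4)) all reduce to 0 modulo the current basis, so we have a Gröbner basis.
Inter-reduce: drop elements whose leading term is divisible by another's, tail-reduce, and make monic.
Reduced Gröbner basis: {x_1 + 2x_2^{2} - 3x_2 + 3, x_2^{3} - 2x_2^{2} - 3x_2 + 3}.

Buchberger on the second generating set:
h_1 = -2x_1x_2 + 3x_1 - 3x_2^{2} + x_2 + 1, LT = x_1x_2.
h_2 = -3x_1x_2 - 3x_1 - 2x_2^{2} + 3x_2 + 2, LT = x_1x_2.

S(h_1,h_2): lcm = x_1x_2. S = x_1 + 2x_2^{2} - 3x_2 - 1.
  leading term x_1: no divisor's leading term divides it; move x_1 to the remainder.
  leading term x_2^{2}: no divisor's leading term divides it; move 2x_2^{2} to the remainder.
  leading term x_2: no divisor's leading term divides it; move -3x_2 to the remainder.
  leading term 1: no divisor's leading term divides it; move -1 to the remainder.
  remainder x_1 + 2x_2^{2} - 3x_2 - 1 ≠ 0; add k_3 = x_1 + 2x_2^{2} - 3x_2 - 1 to the basis.

S(h_1,k_3): lcm = x_1x_2. S = 2x_1 - 2x_2^{3} + x_2^{2} - 3x_2 + 3.
  leading term x_1: subtract (2)·k_3 from 2x_1 - 2x_2^{3} + x_2^{2} - 3x_2 + 3 → -2x_2^{3} - 3x_2^{2} + 3x_2 - 2
  leading term x_2^{3}: no divisor's leading term divides it; move -2x_2^{3} to the remainder.
  leading term x_2^{2}: no divisor's leading term divides it; move -3x_2^{2} to the remainder.
  leading term x_2: no divisor's leading term divides it; move 3x_2 to the remainder.
  leading term 1: no divisor's leading term divides it; move -2 to the remainder.
  remainder -2x_2^{3} - 3x_2^{2} + 3x_2 - 2 ≠ 0; add k_4 = -2x_2^{3} - 3x_2^{2} + 3x_2 - 2 to the basis.

The other S-polynomials (S(h_2,k_3), S(h_1,k_4), S(h_2,k_4), S(k_3,k_4)) all reduce to 0 modulo the current basis, so we have a Gröbner basis.
Inter-reduce: drop elements whose leading term is divisible by another's, tail-reduce, and make monic.
Reduced Gröbner basis: {x_1 + 2x_2^{2} - 3x_2 - 1, x_2^{3} - 2x_2^{2} + 2x_2 + 1}.

These differ, so the ideals are not equal.
The same test decides containment: I ⊆ J iff every generator of I reduces to 0 modulo a Gröbner basis of J.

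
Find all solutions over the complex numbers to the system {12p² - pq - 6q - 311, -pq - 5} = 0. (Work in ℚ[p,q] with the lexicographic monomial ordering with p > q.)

Compute a lex Gröbner basis by Buchberger's algorithm.
f_1 = 12p² - pq - 6q - 311, LT = p².
f_2 = -pq - 5, LT = pq.

S(f_1,f_2): lcm = p²q. S = -1/12pq² - 5p - ½q² - 311/12q.
  leading term pq²: subtract (1/12q)·f_2 from -1/12pq² - 5p - ½q² - 311/12q → -5p - ½q² - 51/2q
  leading term p: no divisor's leading term divides it; move -5p to the remainder.
  leading term q²: no divisor's leading term divides it; move -½q² to the remainder.
  leading term q: no divisor's leading term divides it; move -51/2q to the remainder.
  remainder -5p - ½q² - 51/2q ≠ 0; add h_3 = -5p - ½q² - 51/2q to the basis.

S(f_2,h_3): lcm = pq. S = -1/10q³ - 51/10q² + 5.
  leading term q³: no divisor's leading term divides it; move -1/10q³ to the remainder.
  leading term q²: no divisor's leading term divides it; move -51/10q² to the remainder.
  leading term 1: no divisor's leading term divides it; move 5 to the remainder.
  remainder -1/10q³ - 51/10q² + 5 ≠ 0; add h_4 = -1/10q³ - 51/10q² + 5 to the basis.

The other S-polynomials (S(f_1,h_3), S(f_1,h_4), S(f_2,h_4), S(h_3,h_4)) all reduce to 0 modulo the current basis, so we have a Gröbner basis.
Inter-reduce: drop elements whose leading term is divisible by another's, tail-reduce, and make monic.
Reduced Gröbner basis: {p + 1/10q² + 51/10q, q³ + 51q² - 50}.

A lex Gröbner basis eliminates variables successively. Here q³ + 51q² - 50 depends only on q, with roots {-1, -25 + 15*sqrt(3), -15*sqrt(3) - 25}; lifting each root through the earlier basis elements recovers the full solutions.
  q = -1: the earlier basis element becomes p - 5 = 0, giving p = 5 — point (5, -1).
  q = -25 + 15*sqrt(3): the earlier basis element becomes p + 5/2 + 3*sqrt(3)/2 = 0, giving p = -3*sqrt(3)/2 - 5/2 — point (-3*sqrt(3)/2 - 5/2, -25 + 15*sqrt(3)).
  q = -15*sqrt(3) - 25: the earlier basis element becomes p - 3*sqrt(3)/2 + 5/2 = 0, giving p = -5/2 + 3*sqrt(3)/2 — point (-5/2 + 3*sqrt(3)/2, -15*sqrt(3) - 25).
Each listed point satisfies every original equation (direct substitution).

{(5, -1), (-3*sqrt(3)/2 - 5/2, -25 + 15*sqrt(3)), (-5/2 + 3*sqrt(3)/2, -15*sqrt(3) - 25)}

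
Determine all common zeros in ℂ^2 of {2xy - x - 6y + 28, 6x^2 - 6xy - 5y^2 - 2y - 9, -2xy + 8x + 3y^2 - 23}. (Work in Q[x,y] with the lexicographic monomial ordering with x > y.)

Compute a lex Gröbner basis by Buchberger's algorithm.
f_1 = 2xy - x - 6y + 28, LT = xy.
f_2 = 6x^2 - 6xy - 5y^2 - 2y - 9, LT = x^2.
f_3 = -2xy + 8x + 3y^2 - 23, LT = xy.

S(f_1,f_2): lcm = x^2y. S = -1/2x^2 + xy^2 - 3xy + 14x + 5/6y^3 + 1/3y^2 + 3/2y.
  leading term x^2: subtract (-1/12)·f_2 from -1/2x^2 + xy^2 - 3xy + 14x + 5/6y^3 + 1/3y^2 + 3/2y → xy^2 - 7/2xy + 14x + 5/6y^3 - 1/12y^2 + 4/3y - 3/4
  leading term xy^2: subtract (1/2y)·f_1 from xy^2 - 7/2xy + 14x + 5/6y^3 - 1/12y^2 + 4/3y - 3/4 → -3xy + 14x + 5/6y^3 + 35/12y^2 - 38/3y - 3/4
  leading term xy: subtract (-3/2)·f_1 from -3xy + 14x + 5/6y^3 + 35/12y^2 - 38/3y - 3/4 → 25/2x + 5/6y^3 + 35/12y^2 - 65/3y + 165/4
  leading term x: no divisor's leading term divides it; move 25/2x to the remainder.
  leading term y^3: no divisor's leading term divides it; move 5/6y^3 to the remainder.
  leading term y^2: no divisor's leading term divides it; move 35/12y^2 to the remainder.
  leading term y: no divisor's leading term divides it; move -65/3y to the remainder.
  leading term 1: no divisor's leading term divides it; move 165/4 to the remainder.
  remainder 25/2x + 5/6y^3 + 35/12y^2 - 65/3y + 165/4 ≠ 0; add h_4 = 25/2x + 5/6y^3 + 35/12y^2 - 65/3y + 165/4 to the basis.

S(f_1,f_3): lcm = xy. S = 7/2x + 3/2y^2 - 3y + 5/2.
  leading term x: subtract (7/25)·h_4 from 7/2x + 3/2y^2 - 3y + 5/2 → -7/30y^3 + 41/60y^2 + 46/15y - 181/20
  leading term y^3: no divisor's leading term divides it; move -7/30y^3 to the remainder.
  leading term y^2: no divisor's leading term divides it; move 41/60y^2 to the remainder.
  leading term y: no divisor's leading term divides it; move 46/15y to the remainder.
  leading term 1: no divisor's leading term divides it; move -181/20 to the remainder.
  remainder -7/30y^3 + 41/60y^2 + 46/15y - 181/20 ≠ 0; add h_5 = -7/30y^3 + 41/60y^2 + 46/15y - 181/20 to the basis.

S(f_2,f_3): lcm = x^2y. S = 4x^2 + 1/2xy^2 - 23/2x - 5/6y^3 - 1/3y^2 - 3/2y.
  leading term x^2: subtract (2/3)·f_2 from 4x^2 + 1/2xy^2 - 23/2x - 5/6y^3 - 1/3y^2 - 3/2y → 1/2xy^2 + 4xy - 23/2x - 5/6y^3 + 3y^2 - 1/6y + 6
  leading term xy^2: subtract (1/4y)·f_1 from 1/2xy^2 + 4xy - 23/2x - 5/6y^3 + 3y^2 - 1/6y + 6 → 17/4xy - 23/2x - 5/6y^3 + 9/2y^2 - 43/6y + 6
  leading term xy: subtract (17/8)·f_1 from 17/4xy - 23/2x - 5/6y^3 + 9/2y^2 - 43/6y + 6 → -75/8x - 5/6y^3 + 9/2y^2 + 67/12y - 107/2
  leading term x: subtract (-3/4)·h_4 from -75/8x - 5/6y^3 + 9/2y^2 + 67/12y - 107/2 → -5/24y^3 + 107/16y^2 - 32/3y - 361/16
  leading term y^3: subtract (25/28)·h_5 from -5/24y^3 + 107/16y^2 - 32/3y - 361/16 → 1021/168y^2 - 563/42y - 811/56
  leading term y^2: no divisor's leading term divides it; move 1021/168y^2 to the remainder.
  leading term y: no divisor's leading term divides it; move -563/42y to the remainder.
  leading term 1: no divisor's leading term divides it; move -811/56 to the remainder.
  remainder 1021/168y^2 - 563/42y - 811/56 ≠ 0; add h_6 = 1021/168y^2 - 563/42y - 811/56 to the basis.

S(f_1,h_4): lcm = xy. S = -1/2x - 1/15y^4 - 7/30y^3 + 26/15y^2 - 63/10y + 14.
  leading term x: subtract (-1/25)·h_4 from -1/2x - 1/15y^4 - 7/30y^3 + 26/15y^2 - 63/10y + 14 → -1/15y^4 - 1/5y^3 + 37/20y^2 - 43/6y + 313/20
  leading term y^4: subtract (2/7y)·h_5 from -1/15y^4 - 1/5y^3 + 37/20y^2 - 43/6y + 313/20 → -83/210y^3 + 409/420y^2 - 481/105y + 313/20
  leading term y^3: subtract (83/49)·h_5 from -83/210y^3 + 409/420y^2 - 481/105y + 313/20 → -9/49y^2 - 479/49y + 1518/49
  leading term y^2: subtract (-216/7147)·h_6 from -9/49y^2 - 479/49y + 1518/49 → -72761/7147y + 218283/7147
  leading term y: no divisor's leading term divides it; move -72761/7147y to the remainder.
  leading term 1: no divisor's leading term divides it; move 218283/7147 to the remainder.
  remainder -72761/7147y + 218283/7147 ≠ 0; add h_7 = -72761/7147y + 218283/7147 to the basis.

The other S-polynomials (S(f_2,h_4), S(f_3,h_4), S(f_1,h_5), S(f_2,h_5), S(f_3,h_5), S(h_4,h_5), S(f_1,h_6), S(f_2,h_6), S(f_3,h_6), S(h_4,h_6), S(h_5,h_6), S(f_1,h_7), S(f_2,h_7), S(f_3,h_7), S(h_4,h_7), S(h_5,h_7), S(h_6,h_7)) all reduce to 0 modulo the current basis, so we have a Gröbner basis.
Inter-reduce: drop elements whose leading term is divisible by another's, tail-reduce, and make monic.
Reduced Gröbner basis: {x + 2, y - 3}.

A lex Gröbner basis eliminates variables successively. Here y - 3 depends only on y, with roots {3}; lifting each root through the earlier basis elements recovers the full solutions.
  y = 3: the earlier basis element becomes x + 2 = 0, giving x = -2 — point (-2, 3).
Check: every point annihilates each of the original generators.

{(-2, 3)}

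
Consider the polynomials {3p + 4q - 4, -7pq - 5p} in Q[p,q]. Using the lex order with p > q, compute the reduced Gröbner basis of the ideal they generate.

The reduced Gröbner basis is the canonical form of the ideal for this ordering.

f_1 = 3p + 4q - 4, LT = p.
f_2 = -7pq - 5p, LT = pq.

S(f_1,f_2): lcm = pq. S = -\tfrac{5}{7}p + \tfrac{4}{3}q^{2} - \tfrac{4}{3}q.
  leading term p: subtract (-\tfrac{5}{21})·f_1 from -\tfrac{5}{7}p + \tfrac{4}{3}q^{2} - \tfrac{4}{3}q → \tfrac{4}{3}q^{2} - \tfrac{8}{21}q - \tfrac{20}{21}
  leading term q^{2}: no divisor's leading term divides it; move \tfrac{4}{3}q^{2} to the remainder.
  leading term q: no divisor's leading term divides it; move -\tfrac{8}{21}q to the remainder.
  leading term 1: no divisor's leading term divides it; move -\tfrac{20}{21} to the remainder.
  remainder \tfrac{4}{3}q^{2} - \tfrac{8}{21}q - \tfrac{20}{21} ≠ 0; add g_3 = \tfrac{4}{3}q^{2} - \tfrac{8}{21}q - \tfrac{20}{21} to the basis.

S(f_1,g_3): leading monomials are coprime, so the S-polynomial reduces to 0 (Buchberger's first criterion).
S(f_2,g_3): lcm = pq^{2}. S = pq + \tfrac{5}{7}p.
  leading term pq: subtract (\tfrac{1}{3}q)·f_1 from pq + \tfrac{5}{7}p → \tfrac{5}{7}p - \tfrac{4}{3}q^{2} + \tfrac{4}{3}q
  leading term p: subtract (\tfrac{5}{21})·f_1 from \tfrac{5}{7}p - \tfrac{4}{3}q^{2} + \tfrac{4}{3}q → -\tfrac{4}{3}q^{2} + \tfrac{8}{21}q + \tfrac{20}{21}
  leading term q^{2}: subtract (-1)·g_3 from -\tfrac{4}{3}q^{2} + \tfrac{8}{21}q + \tfrac{20}{21} → 0
  remainder 0.

Every S-polynomial of the final basis reduces to 0, so we have a Gröbner basis.
Inter-reduce: drop elements whose leading term is divisible by another's, tail-reduce, and make monic.

G = {p + \tfrac{4}{3}q - \tfrac{4}{3}, q^{2} - \tfrac{2}{7}q - \tfrac{5}{7}}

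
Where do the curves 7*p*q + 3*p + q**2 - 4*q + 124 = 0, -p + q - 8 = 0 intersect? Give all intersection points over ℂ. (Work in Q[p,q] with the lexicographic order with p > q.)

Compute a lex Gröbner basis by Buchberger's algorithm.
f_1 = 7*p*q + 3*p + q**2 - 4*q + 124, LT = p*q.
f_2 = -p + q - 8, LT = p.

S(f_1,f_2): lcm = p*q. S = 3/7*p + 8/7*q**2 - 60/7*q + 124/7.
  reduce S modulo (f_1, f_2):
  remainder 8/7*q**2 - 57/7*q + 100/7 ≠ 0; add h_3 = 8/7*q**2 - 57/7*q + 100/7 to the basis.

The other S-polynomials (S(f_1,h_3), S(f_2,h_3)) all reduce to 0 modulo the current basis, so we have a Gröbner basis.
Inter-reduce: drop elements whose leading term is divisible by another's, tail-reduce, and make monic.
Reduced Gröbner basis: {p - q + 8, q**2 - 57/8*q + 25/2}.

The lex basis is triangular: the last element involves only q. Solving q**2 - 57/8*q + 25/2 = 0 gives q ∈ {25/8, 4}; substituting each value into the earlier elements determines the remaining variables.
  q = 25/8: the earlier basis element becomes p + 39/8 = 0, giving p = -39/8 — point (-39/8, 25/8).
  q = 4: the earlier basis element becomes p + 4 = 0, giving p = -4 — point (-4, 4).

{(-39/8, 25/8), (-4, 4)}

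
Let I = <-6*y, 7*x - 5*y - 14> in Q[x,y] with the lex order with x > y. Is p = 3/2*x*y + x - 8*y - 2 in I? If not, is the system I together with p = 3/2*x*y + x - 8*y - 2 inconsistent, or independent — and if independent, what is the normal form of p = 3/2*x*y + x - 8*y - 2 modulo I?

First compute the reduced Gröbner basis of I by Buchberger's algorithm.
f_1 = -6*y, LT = y.
f_2 = 7*x - 5*y - 14, LT = x.

The S-polynomials (S(f_1,f_2)) all reduce to 0 modulo the current basis, so we have a Gröbner basis.
Inter-reduce: drop elements whose leading term is divisible by another's, tail-reduce, and make monic.
Reduced Gröbner basis: {x - 2, y}.
Label its elements g_1 = x - 2, g_2 = y.

Reduce p = 3/2*x*y + x - 8*y - 2 modulo G:
  leading term x*y: subtract (3/2*y)·g_1 from 3/2*x*y + x - 8*y - 2 → x - 5*y - 2
  leading term x: subtract (1)·g_1 from x - 5*y - 2 → -5*y
  leading term y: subtract (-5)·g_2 from -5*y → 0
  normal form = 0.
Since the normal form is 0, p ∈ I.

Ideal membership is decidable via reduction modulo a Gröbner basis.

3/2*x*y + x - 8*y - 2 lies in I (it reduces to 0).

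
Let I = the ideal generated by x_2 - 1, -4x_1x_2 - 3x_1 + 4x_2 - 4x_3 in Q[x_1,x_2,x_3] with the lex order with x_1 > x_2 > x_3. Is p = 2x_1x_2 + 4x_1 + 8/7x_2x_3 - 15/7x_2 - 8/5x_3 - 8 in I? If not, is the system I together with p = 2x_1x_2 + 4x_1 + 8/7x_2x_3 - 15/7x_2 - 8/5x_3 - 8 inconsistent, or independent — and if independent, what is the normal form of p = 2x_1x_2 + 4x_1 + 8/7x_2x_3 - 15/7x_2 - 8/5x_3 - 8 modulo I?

First compute the reduced Gröbner basis of I by Buchberger's algorithm.
f_1 = x_2 - 1, LT = x_2.
f_2 = -4x_1x_2 - 3x_1 + 4x_2 - 4x_3, LT = x_1x_2.

S(f_1,f_2): lcm = x_1x_2. S = -7/4x_1 + x_2 - x_3.
  reduce S modulo (f_1, f_2):
  remainder -7/4x_1 - x_3 + 1 ≠ 0; add h_3 = -7/4x_1 - x_3 + 1 to the basis.

The other S-polynomials (S(f_1,h_3), S(f_2,h_3)) all reduce to 0 modulo the current basis, so we have a Gröbner basis.
Inter-reduce: drop elements whose leading term is divisible by another's, tail-reduce, and make monic.
Reduced Gröbner basis: {x_1 + 4/7x_3 - 4/7, x_2 - 1}.
Label its elements g_1 = x_1 + 4/7x_3 - 4/7, g_2 = x_2 - 1.

Reduce p = 2x_1x_2 + 4x_1 + 8/7x_2x_3 - 15/7x_2 - 8/5x_3 - 8 modulo G:
  leading term x_1x_2: subtract (2x_2)·g_1 from 2x_1x_2 + 4x_1 + 8/7x_2x_3 - 15/7x_2 - 8/5x_3 - 8 → 4x_1 - x_2 - 8/5x_3 - 8
  leading term x_1: subtract (4)·g_1 from 4x_1 - x_2 - 8/5x_3 - 8 → -x_2 - 136/35x_3 - 40/7
  leading term x_2: subtract (-1)·g_2 from -x_2 - 136/35x_3 - 40/7 → -136/35x_3 - 47/7
  leading term x_3: no divisor's leading term divides it; move -136/35x_3 to the remainder.
  leading term 1: no divisor's leading term divides it; move -47/7 to the remainder.
  normal form = -136/35x_3 - 47/7.
The normal form is nonzero, so p ∉ I. Since p minus its normal form lies in I, I + (p) = I + (r) where r = -136/35x_3 - 47/7; decide whether this ideal is the whole ring.
Run Buchberger on G together with r (pairs among the g_i already reduce to 0 since G is a Gröbner basis):
g_1 = x_1 + 4/7x_3 - 4/7, LT = x_1.
g_2 = x_2 - 1, LT = x_2.
r = -136/35x_3 - 47/7, LT = x_3.

The S-polynomials (S(g_1,g_2), S(g_1,r), S(g_2,r)) all reduce to 0 modulo the current basis, so we have a Gröbner basis.
Inter-reduce: drop elements whose leading term is divisible by another's, tail-reduce, and make monic.
Reduced Gröbner basis: {x_1 - 53/34, x_2 - 1, x_3 + 235/136}.
The reduced Gröbner basis of I + (p) is {x_1 - 53/34, x_2 - 1, x_3 + 235/136} ≠ {1}, a proper ideal, so the enlarged system stays consistent: p is independent of I, with normal form -136/35x_3 - 47/7.

2x_1x_2 + 4x_1 + 8/7x_2x_3 - 15/7x_2 - 8/5x_3 - 8 is independent of I; its normal form modulo I is -136/35x_3 - 47/7.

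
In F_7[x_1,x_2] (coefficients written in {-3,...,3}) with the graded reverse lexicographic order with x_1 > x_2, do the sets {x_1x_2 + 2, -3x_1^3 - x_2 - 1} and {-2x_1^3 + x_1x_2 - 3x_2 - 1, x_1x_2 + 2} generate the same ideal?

Yes, the ideals are equal.

Equality of ideals is decidable: compute both reduced Gröbner bases (unique for the ordering) and check whether they agree.
Buchberger on the first generating set:
f_1 = x_1x_2 + 2, LT = x_1x_2.
f_2 = -3x_1^3 - x_2 - 1, LT = x_1^3.

S(f_1,f_2): lcm = x_1^3x_2. S = 2x_1^2 + 2x_2^2 + 2x_2.
  leading term x_1^2: no divisor's leading term divides it; move 2x_1^2 to the remainder.
  leading term x_2^2: no divisor's leading term divides it; move 2x_2^2 to the remainder.
  leading term x_2: no divisor's leading term divides it; move 2x_2 to the remainder.
  remainder 2x_1^2 + 2x_2^2 + 2x_2 ≠ 0; add g_3 = 2x_1^2 + 2x_2^2 + 2x_2 to the basis.

S(f_1,g_3): lcm = x_1^2x_2. S = -x_2^3 - x_2^2 + 2x_1.
  leading term x_2^3: no divisor's leading term divides it; move -x_2^3 to the remainder.
  leading term x_2^2: no divisor's leading term divides it; move -x_2^2 to the remainder.
  leading term x_1: no divisor's leading term divides it; move 2x_1 to the remainder.
  remainder -x_2^3 - x_2^2 + 2x_1 ≠ 0; add g_4 = -x_2^3 - x_2^2 + 2x_1 to the basis.

The other S-polynomials (S(f_2,g_3), S(f_1,g_4), S(f_2,g_4), S(g_3,g_4)) all reduce to 0 modulo the current basis, so we have a Gröbner basis.
Inter-reduce: drop elements whose leading term is divisible by another's, tail-reduce, and make monic.
Reduced Gröbner basis: {x_2^3 + x_2^2 - 2x_1, x_1^2 + x_2^2 + x_2, x_1x_2 + 2}.

Buchberger on the second generating set:
h_1 = -2x_1^3 + x_1x_2 - 3x_2 - 1, LT = x_1^3.
h_2 = x_1x_2 + 2, LT = x_1x_2.

S(h_1,h_2): lcm = x_1^3x_2. S = 3x_1x_2^2 - 2x_1^2 - 2x_2^2 - 3x_2.
  leading term x_1x_2^2: subtract (3x_2)·h_2 from 3x_1x_2^2 - 2x_1^2 - 2x_2^2 - 3x_2 → -2x_1^2 - 2x_2^2 - 2x_2
  leading term x_1^2: no divisor's leading term divides it; move -2x_1^2 to the remainder.
  leading term x_2^2: no divisor's leading term divides it; move -2x_2^2 to the remainder.
  leading term x_2: no divisor's leading term divides it; move -2x_2 to the remainder.
  remainder -2x_1^2 - 2x_2^2 - 2x_2 ≠ 0; add k_3 = -2x_1^2 - 2x_2^2 - 2x_2 to the basis.

S(h_2,k_3): lcm = x_1^2x_2. S = -x_2^3 - x_2^2 + 2x_1.
  leading term x_2^3: no divisor's leading term divides it; move -x_2^3 to the remainder.
  leading term x_2^2: no divisor's leading term divides it; move -x_2^2 to the remainder.
  leading term x_1: no divisor's leading term divides it; move 2x_1 to the remainder.
  remainder -x_2^3 - x_2^2 + 2x_1 ≠ 0; add k_4 = -x_2^3 - x_2^2 + 2x_1 to the basis.

The other S-polynomials (S(h_1,k_3), S(h_1,k_4), S(h_2,k_4), S(k_3,k_4)) all reduce to 0 modulo the current basis, so we have a Gröbner basis.
Inter-reduce: drop elements whose leading term is divisible by another's, tail-reduce, and make monic.
Reduced Gröbner basis: {x_2^3 + x_2^2 - 2x_1, x_1^2 + x_2^2 + x_2, x_1x_2 + 2}.

Same reduced basis, so the two generating sets span the same ideal.
The same test decides containment: I ⊆ J iff every generator of I reduces to 0 modulo a Gröbner basis of J.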